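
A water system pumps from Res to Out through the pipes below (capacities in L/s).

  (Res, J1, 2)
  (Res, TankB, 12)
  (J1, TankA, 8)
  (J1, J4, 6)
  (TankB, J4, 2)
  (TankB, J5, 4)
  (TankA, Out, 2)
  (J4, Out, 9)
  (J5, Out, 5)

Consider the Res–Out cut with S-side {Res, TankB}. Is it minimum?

Yes — it is a minimum cut (capacity 8).

Given cut capacity: 2 + 2 + 4 = 8.
Augment Res→J1→TankA→Out: bottleneck 2, flow now 2.
Augment Res→TankB→J4→Out: bottleneck 2, flow now 4.
Augment Res→TankB→J5→Out: bottleneck 4, flow now 8.
No augmenting path remains; maximum flow = 8.
Cut capacity 8 equals the max flow, so it is a minimum cut.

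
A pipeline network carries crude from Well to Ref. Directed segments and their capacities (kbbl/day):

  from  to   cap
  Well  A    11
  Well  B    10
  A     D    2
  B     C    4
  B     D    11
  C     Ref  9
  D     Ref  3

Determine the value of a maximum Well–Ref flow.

Augment Well→A→D→Ref: bottleneck 2, flow now 2.
Augment Well→B→C→Ref: bottleneck 4, flow now 6.
Augment Well→B→D→Ref: bottleneck 1, flow now 7.
No augmenting path remains; maximum flow = 7.
In the residual graph, reachable from Well: {Well, A, B, D}.
Min-cut edges: B→C (4), D→Ref (3); capacity 4 + 3 = 7.
This cut is saturated, so no flow can exceed 7.

7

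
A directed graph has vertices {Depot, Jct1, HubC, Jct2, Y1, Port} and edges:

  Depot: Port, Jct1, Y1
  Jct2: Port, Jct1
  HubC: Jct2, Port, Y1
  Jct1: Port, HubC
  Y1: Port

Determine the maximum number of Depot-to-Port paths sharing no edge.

Assign every edge capacity 1; by Menger, the answer equals the max flow.
Path Depot→Port (+1); total 1.
Path Depot→Jct1→Port (+1); total 2.
Path Depot→Y1→Port (+1); total 3.
No residual Depot→Port path; max flow = 3.
Certifying cut of size 3: {Depot→Jct1, Depot→Port, Depot→Y1}.

3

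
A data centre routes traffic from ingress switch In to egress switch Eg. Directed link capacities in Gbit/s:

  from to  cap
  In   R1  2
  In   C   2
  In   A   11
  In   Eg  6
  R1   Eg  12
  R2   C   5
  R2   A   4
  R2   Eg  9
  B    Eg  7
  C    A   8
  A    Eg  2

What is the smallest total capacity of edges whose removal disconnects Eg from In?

Augment In→Eg: bottleneck 6, flow now 6.
Augment In→R1→Eg: bottleneck 2, flow now 8.
Augment In→A→Eg: bottleneck 2, flow now 10.
No augmenting path remains; maximum flow = 10.
By max-flow min-cut, the minimum cut capacity equals the max flow.
In the residual graph, reachable from In: {In, C, A}.
Min-cut edges: In→R1 (2), In→Eg (6), A→Eg (2); capacity 2 + 6 + 2 = 10.

10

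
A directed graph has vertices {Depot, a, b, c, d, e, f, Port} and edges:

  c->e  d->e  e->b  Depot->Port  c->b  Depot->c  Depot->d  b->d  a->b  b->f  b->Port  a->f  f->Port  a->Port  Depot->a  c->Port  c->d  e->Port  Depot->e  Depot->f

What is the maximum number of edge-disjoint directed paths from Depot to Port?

Assign every edge capacity 1; by Menger, the answer equals the max flow.
Path Depot→Port (+1); total 1.
Path Depot→a→Port (+1); total 2.
Path Depot→c→Port (+1); total 3.
Path Depot→e→Port (+1); total 4.
Path Depot→f→Port (+1); total 5.
Path Depot→d→e→b→Port (+1); total 6.
No residual Depot→Port path; max flow = 6.
Certifying cut of size 6: {Depot→Port, Depot→a, Depot→c, Depot→d, Depot→e, Depot→f}.

6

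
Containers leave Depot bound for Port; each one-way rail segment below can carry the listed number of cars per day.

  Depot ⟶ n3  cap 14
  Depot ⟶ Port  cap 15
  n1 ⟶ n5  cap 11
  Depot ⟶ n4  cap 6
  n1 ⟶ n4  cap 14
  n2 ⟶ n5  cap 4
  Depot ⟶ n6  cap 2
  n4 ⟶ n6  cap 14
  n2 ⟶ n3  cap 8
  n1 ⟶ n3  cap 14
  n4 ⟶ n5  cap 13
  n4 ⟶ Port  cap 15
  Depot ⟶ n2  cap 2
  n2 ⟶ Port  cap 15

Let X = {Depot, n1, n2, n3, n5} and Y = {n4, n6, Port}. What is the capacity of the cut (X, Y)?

52

Edges leaving {Depot, n1, n2, n3, n5}: Depot→n4 (6), Depot→n6 (2), Depot→Port (15), n1→n4 (14), n2→Port (15).
Cut capacity = 6 + 2 + 15 + 14 + 15 = 52.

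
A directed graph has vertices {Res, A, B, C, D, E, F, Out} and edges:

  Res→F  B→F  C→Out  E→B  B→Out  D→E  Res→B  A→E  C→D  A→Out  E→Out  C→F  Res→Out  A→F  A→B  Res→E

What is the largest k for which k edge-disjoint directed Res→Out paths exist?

3

Assign every edge capacity 1; by Menger, the answer equals the max flow.
Path Res→Out (+1); total 1.
Path Res→B→Out (+1); total 2.
Path Res→E→Out (+1); total 3.
No residual Res→Out path; max flow = 3.
Certifying cut of size 3: {Res→B, Res→E, Res→Out}.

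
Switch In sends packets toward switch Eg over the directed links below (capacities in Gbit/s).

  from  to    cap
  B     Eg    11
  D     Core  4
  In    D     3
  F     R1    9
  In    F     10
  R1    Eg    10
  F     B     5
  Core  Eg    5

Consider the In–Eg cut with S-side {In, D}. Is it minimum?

Given cut capacity: 10 + 4 = 14.
Augment In→D→Core→Eg: bottleneck 3, flow now 3.
Augment In→F→B→Eg: bottleneck 5, flow now 8.
Augment In→F→R1→Eg: bottleneck 5, flow now 13.
No augmenting path remains; maximum flow = 13.
In the residual graph, reachable from In: {In}.
Min-cut edges: In→D (3), In→F (10); capacity 3 + 10 = 13.
Cut capacity 14 exceeds the max flow 13, so it is not minimum.

No — its capacity is 14, but the minimum cut has capacity 13.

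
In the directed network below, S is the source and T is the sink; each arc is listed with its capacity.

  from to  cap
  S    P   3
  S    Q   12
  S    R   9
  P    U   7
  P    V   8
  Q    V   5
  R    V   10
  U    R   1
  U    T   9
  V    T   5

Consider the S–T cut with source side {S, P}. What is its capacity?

Edges leaving {S, P}: S→Q (12), S→R (9), P→U (7), P→V (8).
Cut capacity = 12 + 9 + 7 + 8 = 36.

36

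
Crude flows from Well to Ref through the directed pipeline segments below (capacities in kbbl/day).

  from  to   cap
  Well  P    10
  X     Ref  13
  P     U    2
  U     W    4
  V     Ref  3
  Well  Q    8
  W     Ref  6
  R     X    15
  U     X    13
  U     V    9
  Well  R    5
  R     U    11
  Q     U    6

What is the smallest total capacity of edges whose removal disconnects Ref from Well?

Augment Well→R→X→Ref: bottleneck 5, flow now 5.
Augment Well→P→U→V→Ref: bottleneck 2, flow now 7.
Augment Well→Q→U→V→Ref: bottleneck 1, flow now 8.
Augment Well→Q→U→W→Ref: bottleneck 4, flow now 12.
Augment Well→Q→U→X→Ref: bottleneck 1, flow now 13.
No augmenting path remains; maximum flow = 13.
By max-flow min-cut, the minimum cut capacity equals the max flow.
In the residual graph, reachable from Well: {Well, P, Q}.
Min-cut edges: Well→R (5), P→U (2), Q→U (6); capacity 5 + 2 + 6 = 13.

13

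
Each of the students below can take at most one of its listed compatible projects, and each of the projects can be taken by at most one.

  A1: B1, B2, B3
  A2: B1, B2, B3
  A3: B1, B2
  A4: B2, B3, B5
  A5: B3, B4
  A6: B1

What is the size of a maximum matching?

5

Unit-capacity flow: source→left, listed edges, right→sink; max matching = max flow.
Augmenting path A1→B1 (+1); matched 1.
Augmenting path A2→B2 (+1); matched 2.
Augmenting path A4→B3 (+1); matched 3.
Augmenting path A5→B4 (+1); matched 4.
Augmenting path A3→B1→A1→B3→A4→B5 (+1); matched 5.
No augmenting path remains; maximum matching = 5.
König certificate: {A4, A5, B1, B2, B3} is a vertex cover of size 5 (every listed pair touches it), so no matching can be larger.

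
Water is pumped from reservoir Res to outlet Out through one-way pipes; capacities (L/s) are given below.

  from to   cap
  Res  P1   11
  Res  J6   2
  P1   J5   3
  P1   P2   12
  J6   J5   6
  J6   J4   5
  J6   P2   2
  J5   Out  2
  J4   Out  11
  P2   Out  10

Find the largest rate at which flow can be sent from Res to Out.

13

Augment Res→P1→J5→Out: bottleneck 2, flow now 2.
Augment Res→P1→P2→Out: bottleneck 9, flow now 11.
Augment Res→J6→J4→Out: bottleneck 2, flow now 13.
No augmenting path remains; maximum flow = 13.
In the residual graph, reachable from Res: {Res}.
Min-cut edges: Res→P1 (11), Res→J6 (2); capacity 11 + 2 = 13.
This cut is saturated, so no flow can exceed 13.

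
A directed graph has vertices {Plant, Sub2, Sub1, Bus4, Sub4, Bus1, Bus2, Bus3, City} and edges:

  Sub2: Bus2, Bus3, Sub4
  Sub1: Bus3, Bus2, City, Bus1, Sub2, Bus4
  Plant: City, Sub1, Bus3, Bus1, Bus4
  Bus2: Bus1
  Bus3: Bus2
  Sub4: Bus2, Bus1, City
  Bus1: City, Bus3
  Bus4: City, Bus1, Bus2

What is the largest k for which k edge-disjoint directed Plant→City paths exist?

4

Assign every edge capacity 1; by Menger, the answer equals the max flow.
Path Plant→City (+1); total 1.
Path Plant→Sub1→City (+1); total 2.
Path Plant→Bus4→City (+1); total 3.
Path Plant→Bus1→City (+1); total 4.
No residual Plant→City path; max flow = 4.
Certifying cut of size 4: {Bus1→City, Plant→Bus4, Plant→City, Plant→Sub1}.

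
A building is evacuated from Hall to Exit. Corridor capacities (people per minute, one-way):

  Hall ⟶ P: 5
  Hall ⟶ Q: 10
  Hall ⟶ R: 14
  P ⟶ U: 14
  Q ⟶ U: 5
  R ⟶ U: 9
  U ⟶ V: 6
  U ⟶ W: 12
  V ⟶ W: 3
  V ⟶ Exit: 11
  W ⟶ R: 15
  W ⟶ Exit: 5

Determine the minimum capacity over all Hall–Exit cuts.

11

Augment Hall→P→U→V→Exit: bottleneck 5, flow now 5.
Augment Hall→Q→U→V→Exit: bottleneck 1, flow now 6.
Augment Hall→Q→U→W→Exit: bottleneck 4, flow now 10.
Augment Hall→R→U→W→Exit: bottleneck 1, flow now 11.
No augmenting path remains; maximum flow = 11.
By max-flow min-cut, the minimum cut capacity equals the max flow.
In the residual graph, reachable from Hall: {Hall, P, Q, R, U, W}.
Min-cut edges: U→V (6), W→Exit (5); capacity 6 + 5 = 11.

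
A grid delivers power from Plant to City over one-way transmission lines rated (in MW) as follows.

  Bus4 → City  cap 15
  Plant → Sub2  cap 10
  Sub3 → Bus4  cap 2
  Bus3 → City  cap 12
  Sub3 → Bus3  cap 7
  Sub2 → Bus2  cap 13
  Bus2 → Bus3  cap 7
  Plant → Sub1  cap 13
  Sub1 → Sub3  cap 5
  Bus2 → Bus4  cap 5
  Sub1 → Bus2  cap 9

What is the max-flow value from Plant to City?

17

Augment Plant→Sub2→Bus2→Bus3→City: bottleneck 7, flow now 7.
Augment Plant→Sub2→Bus2→Bus4→City: bottleneck 3, flow now 10.
Augment Plant→Sub1→Bus2→Bus4→City: bottleneck 2, flow now 12.
Augment Plant→Sub1→Sub3→Bus3→City: bottleneck 5, flow now 17.
No augmenting path remains; maximum flow = 17.
In the residual graph, reachable from Plant: {Plant, Sub2, Sub1, Bus2}.
Min-cut edges: Sub1→Sub3 (5), Bus2→Bus3 (7), Bus2→Bus4 (5); capacity 5 + 7 + 5 = 17.
This cut is saturated, so no flow can exceed 17.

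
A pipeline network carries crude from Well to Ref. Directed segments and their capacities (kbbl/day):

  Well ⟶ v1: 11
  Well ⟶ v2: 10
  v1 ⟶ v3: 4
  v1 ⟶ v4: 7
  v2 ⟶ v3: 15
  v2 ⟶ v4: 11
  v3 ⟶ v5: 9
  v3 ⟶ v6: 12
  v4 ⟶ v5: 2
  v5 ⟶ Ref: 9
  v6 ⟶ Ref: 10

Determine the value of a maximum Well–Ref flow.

16

Augment Well→v1→v3→v5→Ref: bottleneck 4, flow now 4.
Augment Well→v1→v4→v5→Ref: bottleneck 2, flow now 6.
Augment Well→v2→v3→v5→Ref: bottleneck 3, flow now 9.
Augment Well→v2→v3→v6→Ref: bottleneck 7, flow now 16.
No augmenting path remains; maximum flow = 16.
In the residual graph, reachable from Well: {Well, v1, v4}.
Min-cut edges: Well→v2 (10), v1→v3 (4), v4→v5 (2); capacity 10 + 4 + 2 = 16.
This cut is saturated, so no flow can exceed 16.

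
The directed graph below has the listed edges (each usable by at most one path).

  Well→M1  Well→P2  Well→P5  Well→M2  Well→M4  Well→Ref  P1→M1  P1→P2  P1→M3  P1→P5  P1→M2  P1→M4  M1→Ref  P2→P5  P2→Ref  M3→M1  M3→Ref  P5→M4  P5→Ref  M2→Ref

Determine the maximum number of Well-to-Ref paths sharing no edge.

Assign every edge capacity 1; by Menger, the answer equals the max flow.
Path Well→Ref (+1); total 1.
Path Well→M1→Ref (+1); total 2.
Path Well→P2→Ref (+1); total 3.
Path Well→P5→Ref (+1); total 4.
Path Well→M2→Ref (+1); total 5.
No residual Well→Ref path; max flow = 5.
Certifying cut of size 5: {Well→M1, Well→M2, Well→P2, Well→P5, Well→Ref}.

5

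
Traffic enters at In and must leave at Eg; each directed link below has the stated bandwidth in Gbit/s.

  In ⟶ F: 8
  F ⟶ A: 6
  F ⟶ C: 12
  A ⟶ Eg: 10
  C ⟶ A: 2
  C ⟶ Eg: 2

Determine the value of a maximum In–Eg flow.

Augment In→F→A→Eg: bottleneck 6, flow now 6.
Augment In→F→C→Eg: bottleneck 2, flow now 8.
No augmenting path remains; maximum flow = 8.
In the residual graph, reachable from In: {In}.
Min-cut edges: In→F (8); capacity 8 = 8.
This cut is saturated, so no flow can exceed 8.

8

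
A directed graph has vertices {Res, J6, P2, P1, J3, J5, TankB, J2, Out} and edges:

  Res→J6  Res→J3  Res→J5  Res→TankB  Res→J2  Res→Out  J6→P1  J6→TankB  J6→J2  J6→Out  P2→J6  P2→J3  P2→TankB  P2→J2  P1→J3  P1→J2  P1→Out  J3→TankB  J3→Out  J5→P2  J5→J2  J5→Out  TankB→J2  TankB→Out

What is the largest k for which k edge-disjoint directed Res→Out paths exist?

Assign every edge capacity 1; by Menger, the answer equals the max flow.
Path Res→Out (+1); total 1.
Path Res→J6→Out (+1); total 2.
Path Res→J3→Out (+1); total 3.
Path Res→J5→Out (+1); total 4.
Path Res→TankB→Out (+1); total 5.
No residual Res→Out path; max flow = 5.
Certifying cut of size 5: {Res→J3, Res→J5, Res→J6, Res→Out, Res→TankB}.

5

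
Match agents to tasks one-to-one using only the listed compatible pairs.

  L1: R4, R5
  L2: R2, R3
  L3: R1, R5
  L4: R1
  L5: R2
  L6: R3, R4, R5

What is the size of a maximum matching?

5

Unit-capacity flow: source→left, listed edges, right→sink; max matching = max flow.
Augmenting path L1→R4 (+1); matched 1.
Augmenting path L2→R2 (+1); matched 2.
Augmenting path L3→R1 (+1); matched 3.
Augmenting path L6→R3 (+1); matched 4.
Augmenting path L4→R1→L3→R5 (+1); matched 5.
No augmenting path remains; maximum matching = 5.
König certificate: {R1, R2, R3, R4, R5} is a vertex cover of size 5 (every listed pair touches it), so no matching can be larger.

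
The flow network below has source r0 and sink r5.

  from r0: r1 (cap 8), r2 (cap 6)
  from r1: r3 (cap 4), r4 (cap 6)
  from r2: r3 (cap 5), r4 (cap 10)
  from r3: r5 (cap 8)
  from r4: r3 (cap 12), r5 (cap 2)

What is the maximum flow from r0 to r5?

10

Augment r0→r1→r3→r5: bottleneck 4, flow now 4.
Augment r0→r1→r4→r5: bottleneck 2, flow now 6.
Augment r0→r2→r3→r5: bottleneck 4, flow now 10.
No augmenting path remains; maximum flow = 10.
In the residual graph, reachable from r0: {r0, r1, r2, r3, r4}.
Min-cut edges: r3→r5 (8), r4→r5 (2); capacity 8 + 2 = 10.
This cut is saturated, so no flow can exceed 10.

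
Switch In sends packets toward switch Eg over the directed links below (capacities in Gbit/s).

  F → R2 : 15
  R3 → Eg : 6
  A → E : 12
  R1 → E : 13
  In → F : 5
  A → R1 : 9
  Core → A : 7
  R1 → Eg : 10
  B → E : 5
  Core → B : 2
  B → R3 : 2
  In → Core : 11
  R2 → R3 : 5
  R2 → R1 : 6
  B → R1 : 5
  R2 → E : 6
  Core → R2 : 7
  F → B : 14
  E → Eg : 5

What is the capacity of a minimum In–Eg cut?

16

Augment In→F→B→E→Eg: bottleneck 5, flow now 5.
Augment In→Core→B→R3→Eg: bottleneck 2, flow now 7.
Augment In→Core→R2→R3→Eg: bottleneck 4, flow now 11.
Augment In→Core→R2→R1→Eg: bottleneck 3, flow now 14.
Augment In→Core→A→R1→Eg: bottleneck 2, flow now 16.
No augmenting path remains; maximum flow = 16.
By max-flow min-cut, the minimum cut capacity equals the max flow.
In the residual graph, reachable from In: {In}.
Min-cut edges: In→F (5), In→Core (11); capacity 5 + 11 = 16.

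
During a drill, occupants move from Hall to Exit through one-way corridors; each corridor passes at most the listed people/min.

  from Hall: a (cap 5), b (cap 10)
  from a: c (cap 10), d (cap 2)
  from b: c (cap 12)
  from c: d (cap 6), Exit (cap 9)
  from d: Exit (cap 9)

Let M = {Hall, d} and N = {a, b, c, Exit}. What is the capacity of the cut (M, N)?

Edges leaving {Hall, d}: Hall→a (5), Hall→b (10), d→Exit (9).
Cut capacity = 5 + 10 + 9 = 24.

24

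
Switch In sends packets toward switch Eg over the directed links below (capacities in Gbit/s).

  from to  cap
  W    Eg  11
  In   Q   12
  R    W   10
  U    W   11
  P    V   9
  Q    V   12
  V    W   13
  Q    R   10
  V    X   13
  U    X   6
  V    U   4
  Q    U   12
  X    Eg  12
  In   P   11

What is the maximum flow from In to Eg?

Augment In→P→V→W→Eg: bottleneck 9, flow now 9.
Augment In→Q→R→W→Eg: bottleneck 2, flow now 11.
Augment In→Q→U→X→Eg: bottleneck 6, flow now 17.
Augment In→Q→V→X→Eg: bottleneck 4, flow now 21.
No augmenting path remains; maximum flow = 21.
In the residual graph, reachable from In: {In, P}.
Min-cut edges: In→Q (12), P→V (9); capacity 12 + 9 = 21.
This cut is saturated, so no flow can exceed 21.

21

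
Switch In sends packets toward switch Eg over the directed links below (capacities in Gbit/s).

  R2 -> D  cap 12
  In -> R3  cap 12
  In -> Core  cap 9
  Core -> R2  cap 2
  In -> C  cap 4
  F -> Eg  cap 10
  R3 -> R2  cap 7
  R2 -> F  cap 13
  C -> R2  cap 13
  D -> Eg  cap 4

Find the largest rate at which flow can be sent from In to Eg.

13

Augment In→R3→R2→D→Eg: bottleneck 4, flow now 4.
Augment In→R3→R2→F→Eg: bottleneck 3, flow now 7.
Augment In→Core→R2→F→Eg: bottleneck 2, flow now 9.
Augment In→C→R2→F→Eg: bottleneck 4, flow now 13.
No augmenting path remains; maximum flow = 13.
In the residual graph, reachable from In: {In, R3, Core}.
Min-cut edges: In→C (4), R3→R2 (7), Core→R2 (2); capacity 4 + 7 + 2 = 13.
This cut is saturated, so no flow can exceed 13.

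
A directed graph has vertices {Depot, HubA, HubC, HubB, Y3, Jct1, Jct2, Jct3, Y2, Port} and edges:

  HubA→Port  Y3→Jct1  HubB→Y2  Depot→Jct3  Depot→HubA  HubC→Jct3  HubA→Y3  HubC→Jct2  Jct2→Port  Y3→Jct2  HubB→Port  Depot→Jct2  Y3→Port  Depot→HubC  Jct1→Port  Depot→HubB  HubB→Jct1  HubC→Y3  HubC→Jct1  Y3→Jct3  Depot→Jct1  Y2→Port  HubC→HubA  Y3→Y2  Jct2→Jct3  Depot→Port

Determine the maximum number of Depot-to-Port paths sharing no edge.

6

Assign every edge capacity 1; by Menger, the answer equals the max flow.
Path Depot→Port (+1); total 1.
Path Depot→HubA→Port (+1); total 2.
Path Depot→HubB→Port (+1); total 3.
Path Depot→Jct1→Port (+1); total 4.
Path Depot→Jct2→Port (+1); total 5.
Path Depot→HubC→Y3→Port (+1); total 6.
No residual Depot→Port path; max flow = 6.
Certifying cut of size 6: {Depot→HubA, Depot→HubB, Depot→HubC, Depot→Jct1, Depot→Jct2, Depot→Port}.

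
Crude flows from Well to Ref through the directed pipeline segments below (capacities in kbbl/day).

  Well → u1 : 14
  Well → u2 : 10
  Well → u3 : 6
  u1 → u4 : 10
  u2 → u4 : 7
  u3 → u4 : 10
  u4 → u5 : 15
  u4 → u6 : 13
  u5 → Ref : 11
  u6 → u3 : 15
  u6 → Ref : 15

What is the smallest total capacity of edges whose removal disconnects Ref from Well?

23

Augment Well→u1→u4→u5→Ref: bottleneck 10, flow now 10.
Augment Well→u2→u4→u5→Ref: bottleneck 1, flow now 11.
Augment Well→u2→u4→u6→Ref: bottleneck 6, flow now 17.
Augment Well→u3→u4→u6→Ref: bottleneck 6, flow now 23.
No augmenting path remains; maximum flow = 23.
By max-flow min-cut, the minimum cut capacity equals the max flow.
In the residual graph, reachable from Well: {Well, u1, u2}.
Min-cut edges: Well→u3 (6), u1→u4 (10), u2→u4 (7); capacity 6 + 10 + 7 = 23.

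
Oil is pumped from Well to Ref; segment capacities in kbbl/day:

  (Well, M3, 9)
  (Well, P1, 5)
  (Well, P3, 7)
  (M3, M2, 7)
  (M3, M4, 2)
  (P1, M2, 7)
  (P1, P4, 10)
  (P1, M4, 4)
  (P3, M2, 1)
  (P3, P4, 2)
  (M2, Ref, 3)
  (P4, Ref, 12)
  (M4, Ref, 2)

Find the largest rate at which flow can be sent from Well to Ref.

12

Augment Well→M3→M2→Ref: bottleneck 3, flow now 3.
Augment Well→M3→M4→Ref: bottleneck 2, flow now 5.
Augment Well→P1→P4→Ref: bottleneck 5, flow now 10.
Augment Well→P3→P4→Ref: bottleneck 2, flow now 12.
No augmenting path remains; maximum flow = 12.
In the residual graph, reachable from Well: {Well, M3, P3, M2}.
Min-cut edges: Well→P1 (5), M3→M4 (2), P3→P4 (2), M2→Ref (3); capacity 5 + 2 + 2 + 3 = 12.
This cut is saturated, so no flow can exceed 12.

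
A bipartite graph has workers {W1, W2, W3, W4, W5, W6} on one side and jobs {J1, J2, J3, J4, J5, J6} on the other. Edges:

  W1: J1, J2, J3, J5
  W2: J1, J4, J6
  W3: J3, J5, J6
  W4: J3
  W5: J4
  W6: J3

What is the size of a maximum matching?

Unit-capacity flow: source→left, listed edges, right→sink; max matching = max flow.
Augmenting path W1→J1 (+1); matched 1.
Augmenting path W2→J4 (+1); matched 2.
Augmenting path W3→J3 (+1); matched 3.
Augmenting path W4→J3→W3→J5 (+1); matched 4.
Augmenting path W5→J4→W2→J6 (+1); matched 5.
No augmenting path remains; maximum matching = 5.
König certificate: {W1, W2, W3, W5, J3} is a vertex cover of size 5 (every listed pair touches it), so no matching can be larger.

5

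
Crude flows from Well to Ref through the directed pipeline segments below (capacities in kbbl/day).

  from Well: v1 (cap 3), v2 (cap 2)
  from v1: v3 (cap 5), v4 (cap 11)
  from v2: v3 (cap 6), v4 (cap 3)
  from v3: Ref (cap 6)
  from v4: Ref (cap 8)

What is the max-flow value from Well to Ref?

5

Augment Well→v1→v3→Ref: bottleneck 3, flow now 3.
Augment Well→v2→v3→Ref: bottleneck 2, flow now 5.
No augmenting path remains; maximum flow = 5.
In the residual graph, reachable from Well: {Well}.
Min-cut edges: Well→v1 (3), Well→v2 (2); capacity 3 + 2 = 5.
This cut is saturated, so no flow can exceed 5.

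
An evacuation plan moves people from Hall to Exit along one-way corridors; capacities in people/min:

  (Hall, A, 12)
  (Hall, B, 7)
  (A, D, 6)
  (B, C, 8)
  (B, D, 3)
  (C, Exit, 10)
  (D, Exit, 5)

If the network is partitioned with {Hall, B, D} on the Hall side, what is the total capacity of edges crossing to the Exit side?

25

Edges leaving {Hall, B, D}: Hall→A (12), B→C (8), D→Exit (5).
Cut capacity = 12 + 8 + 5 = 25.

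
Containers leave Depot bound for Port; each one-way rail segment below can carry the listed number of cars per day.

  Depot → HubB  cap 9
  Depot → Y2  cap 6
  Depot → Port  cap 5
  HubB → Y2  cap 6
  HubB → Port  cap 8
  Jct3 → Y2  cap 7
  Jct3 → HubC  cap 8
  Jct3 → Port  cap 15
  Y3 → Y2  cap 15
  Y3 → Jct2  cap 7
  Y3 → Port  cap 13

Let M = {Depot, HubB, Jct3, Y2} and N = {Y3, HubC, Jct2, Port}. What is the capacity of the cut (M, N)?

Edges leaving {Depot, HubB, Jct3, Y2}: Depot→Port (5), HubB→Port (8), Jct3→HubC (8), Jct3→Port (15).
Cut capacity = 5 + 8 + 8 + 15 = 36.

36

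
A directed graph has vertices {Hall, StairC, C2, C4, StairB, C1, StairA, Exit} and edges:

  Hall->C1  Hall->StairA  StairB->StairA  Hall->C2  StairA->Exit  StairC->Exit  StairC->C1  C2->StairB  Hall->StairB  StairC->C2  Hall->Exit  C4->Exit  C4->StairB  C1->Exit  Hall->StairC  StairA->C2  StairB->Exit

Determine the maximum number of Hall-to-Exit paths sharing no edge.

Assign every edge capacity 1; by Menger, the answer equals the max flow.
Path Hall→Exit (+1); total 1.
Path Hall→StairC→Exit (+1); total 2.
Path Hall→StairB→Exit (+1); total 3.
Path Hall→C1→Exit (+1); total 4.
Path Hall→StairA→Exit (+1); total 5.
No residual Hall→Exit path; max flow = 5.
Certifying cut of size 5: {Hall→C1, Hall→Exit, Hall→StairC, StairA→Exit, StairB→Exit}.

5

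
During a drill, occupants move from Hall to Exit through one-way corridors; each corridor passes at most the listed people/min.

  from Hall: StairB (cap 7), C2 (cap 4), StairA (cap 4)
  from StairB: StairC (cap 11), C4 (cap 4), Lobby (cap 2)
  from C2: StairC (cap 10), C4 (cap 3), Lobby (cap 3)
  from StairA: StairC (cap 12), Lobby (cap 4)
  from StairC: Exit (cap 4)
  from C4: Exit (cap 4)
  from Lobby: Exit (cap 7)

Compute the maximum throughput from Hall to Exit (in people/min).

Augment Hall→StairB→StairC→Exit: bottleneck 4, flow now 4.
Augment Hall→StairB→C4→Exit: bottleneck 3, flow now 7.
Augment Hall→C2→C4→Exit: bottleneck 1, flow now 8.
Augment Hall→C2→Lobby→Exit: bottleneck 3, flow now 11.
Augment Hall→StairA→Lobby→Exit: bottleneck 4, flow now 15.
No augmenting path remains; maximum flow = 15.
In the residual graph, reachable from Hall: {Hall}.
Min-cut edges: Hall→StairB (7), Hall→C2 (4), Hall→StairA (4); capacity 7 + 4 + 4 = 15.
This cut is saturated, so no flow can exceed 15.

15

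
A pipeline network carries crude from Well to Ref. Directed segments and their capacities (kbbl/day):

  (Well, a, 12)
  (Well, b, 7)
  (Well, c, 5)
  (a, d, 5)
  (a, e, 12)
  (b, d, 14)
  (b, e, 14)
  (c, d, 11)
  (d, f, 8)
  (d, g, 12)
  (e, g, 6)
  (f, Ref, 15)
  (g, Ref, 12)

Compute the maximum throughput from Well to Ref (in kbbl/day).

Augment Well→a→d→f→Ref: bottleneck 5, flow now 5.
Augment Well→a→e→g→Ref: bottleneck 6, flow now 11.
Augment Well→b→d→f→Ref: bottleneck 3, flow now 14.
Augment Well→b→d→g→Ref: bottleneck 4, flow now 18.
Augment Well→c→d→g→Ref: bottleneck 2, flow now 20.
No augmenting path remains; maximum flow = 20.
In the residual graph, reachable from Well: {Well, a, b, c, d, e, g}.
Min-cut edges: d→f (8), g→Ref (12); capacity 8 + 12 = 20.
This cut is saturated, so no flow can exceed 20.

20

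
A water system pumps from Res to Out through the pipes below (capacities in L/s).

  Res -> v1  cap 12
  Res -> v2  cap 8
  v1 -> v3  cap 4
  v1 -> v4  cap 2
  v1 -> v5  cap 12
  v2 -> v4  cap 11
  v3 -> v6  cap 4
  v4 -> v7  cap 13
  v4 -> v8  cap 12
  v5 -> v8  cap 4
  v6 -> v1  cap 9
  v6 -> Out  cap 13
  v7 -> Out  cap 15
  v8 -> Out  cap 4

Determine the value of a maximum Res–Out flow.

18

Augment Res→v1→v3→v6→Out: bottleneck 4, flow now 4.
Augment Res→v1→v4→v7→Out: bottleneck 2, flow now 6.
Augment Res→v1→v5→v8→Out: bottleneck 4, flow now 10.
Augment Res→v2→v4→v7→Out: bottleneck 8, flow now 18.
No augmenting path remains; maximum flow = 18.
In the residual graph, reachable from Res: {Res, v1, v5}.
Min-cut edges: Res→v2 (8), v1→v3 (4), v1→v4 (2), v5→v8 (4); capacity 8 + 4 + 2 + 4 = 18.
This cut is saturated, so no flow can exceed 18.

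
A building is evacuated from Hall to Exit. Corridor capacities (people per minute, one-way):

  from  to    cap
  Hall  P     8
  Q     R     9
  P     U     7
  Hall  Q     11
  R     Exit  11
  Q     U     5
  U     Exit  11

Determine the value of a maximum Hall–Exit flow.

18

Augment Hall→P→U→Exit: bottleneck 7, flow now 7.
Augment Hall→Q→R→Exit: bottleneck 9, flow now 16.
Augment Hall→Q→U→Exit: bottleneck 2, flow now 18.
No augmenting path remains; maximum flow = 18.
In the residual graph, reachable from Hall: {Hall, P}.
Min-cut edges: Hall→Q (11), P→U (7); capacity 11 + 7 = 18.
This cut is saturated, so no flow can exceed 18.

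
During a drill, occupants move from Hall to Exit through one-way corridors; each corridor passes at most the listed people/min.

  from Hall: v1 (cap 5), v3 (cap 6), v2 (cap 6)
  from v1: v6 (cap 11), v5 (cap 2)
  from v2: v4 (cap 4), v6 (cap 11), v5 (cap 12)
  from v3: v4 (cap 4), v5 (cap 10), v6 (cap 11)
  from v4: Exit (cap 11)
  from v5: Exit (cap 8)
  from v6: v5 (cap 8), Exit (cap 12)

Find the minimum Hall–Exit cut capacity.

Augment Hall→v1→v5→Exit: bottleneck 2, flow now 2.
Augment Hall→v1→v6→Exit: bottleneck 3, flow now 5.
Augment Hall→v2→v4→Exit: bottleneck 4, flow now 9.
Augment Hall→v2→v5→Exit: bottleneck 2, flow now 11.
Augment Hall→v3→v4→Exit: bottleneck 4, flow now 15.
Augment Hall→v3→v5→Exit: bottleneck 2, flow now 17.
No augmenting path remains; maximum flow = 17.
By max-flow min-cut, the minimum cut capacity equals the max flow.
In the residual graph, reachable from Hall: {Hall}.
Min-cut edges: Hall→v1 (5), Hall→v2 (6), Hall→v3 (6); capacity 5 + 6 + 6 = 17.

17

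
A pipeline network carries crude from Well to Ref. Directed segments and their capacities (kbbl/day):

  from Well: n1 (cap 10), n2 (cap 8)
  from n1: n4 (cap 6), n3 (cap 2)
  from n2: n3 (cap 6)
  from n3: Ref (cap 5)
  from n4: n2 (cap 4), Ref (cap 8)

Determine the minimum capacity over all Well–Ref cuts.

11

Augment Well→n1→n3→Ref: bottleneck 2, flow now 2.
Augment Well→n1→n4→Ref: bottleneck 6, flow now 8.
Augment Well→n2→n3→Ref: bottleneck 3, flow now 11.
No augmenting path remains; maximum flow = 11.
By max-flow min-cut, the minimum cut capacity equals the max flow.
In the residual graph, reachable from Well: {Well, n1, n2, n3}.
Min-cut edges: n1→n4 (6), n3→Ref (5); capacity 6 + 5 = 11.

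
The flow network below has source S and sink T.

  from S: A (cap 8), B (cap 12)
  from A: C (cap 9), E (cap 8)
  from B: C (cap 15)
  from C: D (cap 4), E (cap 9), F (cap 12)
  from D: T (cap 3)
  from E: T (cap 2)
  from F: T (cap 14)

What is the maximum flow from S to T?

17

Augment S→A→E→T: bottleneck 2, flow now 2.
Augment S→A→C→D→T: bottleneck 3, flow now 5.
Augment S→A→C→F→T: bottleneck 3, flow now 8.
Augment S→B→C→F→T: bottleneck 9, flow now 17.
No augmenting path remains; maximum flow = 17.
In the residual graph, reachable from S: {S, A, B, C, D, E}.
Min-cut edges: C→F (12), D→T (3), E→T (2); capacity 12 + 3 + 2 = 17.
This cut is saturated, so no flow can exceed 17.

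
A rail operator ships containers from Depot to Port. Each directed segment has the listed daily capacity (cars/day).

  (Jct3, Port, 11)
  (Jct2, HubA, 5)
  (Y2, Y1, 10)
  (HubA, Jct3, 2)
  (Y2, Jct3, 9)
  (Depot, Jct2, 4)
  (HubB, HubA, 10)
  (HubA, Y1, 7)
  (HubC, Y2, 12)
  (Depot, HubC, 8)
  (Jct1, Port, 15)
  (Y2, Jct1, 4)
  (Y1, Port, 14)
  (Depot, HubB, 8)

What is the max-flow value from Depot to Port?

Augment Depot→Jct2→HubA→Jct3→Port: bottleneck 2, flow now 2.
Augment Depot→Jct2→HubA→Y1→Port: bottleneck 2, flow now 4.
Augment Depot→HubC→Y2→Jct3→Port: bottleneck 8, flow now 12.
Augment Depot→HubB→HubA→Y1→Port: bottleneck 5, flow now 17.
No augmenting path remains; maximum flow = 17.
In the residual graph, reachable from Depot: {Depot, Jct2, HubB, HubA}.
Min-cut edges: Depot→HubC (8), HubA→Jct3 (2), HubA→Y1 (7); capacity 8 + 2 + 7 = 17.
This cut is saturated, so no flow can exceed 17.

17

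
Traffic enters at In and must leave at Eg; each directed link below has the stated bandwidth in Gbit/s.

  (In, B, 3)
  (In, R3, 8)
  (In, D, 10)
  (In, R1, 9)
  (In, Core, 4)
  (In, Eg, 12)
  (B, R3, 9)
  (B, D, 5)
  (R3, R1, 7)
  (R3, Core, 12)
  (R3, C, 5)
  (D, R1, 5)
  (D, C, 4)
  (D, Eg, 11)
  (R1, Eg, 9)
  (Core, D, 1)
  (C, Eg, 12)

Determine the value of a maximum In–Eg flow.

40

Augment In→Eg: bottleneck 12, flow now 12.
Augment In→D→Eg: bottleneck 10, flow now 22.
Augment In→R1→Eg: bottleneck 9, flow now 31.
Augment In→B→D→Eg: bottleneck 1, flow now 32.
Augment In→R3→C→Eg: bottleneck 5, flow now 37.
Augment In→B→D→C→Eg: bottleneck 2, flow now 39.
Augment In→Core→D→C→Eg: bottleneck 1, flow now 40.
No augmenting path remains; maximum flow = 40.
In the residual graph, reachable from In: {In, R3, R1, Core}.
Min-cut edges: In→B (3), In→D (10), In→Eg (12), R3→C (5), R1→Eg (9), Core→D (1); capacity 3 + 10 + 12 + 5 + 9 + 1 = 40.
This cut is saturated, so no flow can exceed 40.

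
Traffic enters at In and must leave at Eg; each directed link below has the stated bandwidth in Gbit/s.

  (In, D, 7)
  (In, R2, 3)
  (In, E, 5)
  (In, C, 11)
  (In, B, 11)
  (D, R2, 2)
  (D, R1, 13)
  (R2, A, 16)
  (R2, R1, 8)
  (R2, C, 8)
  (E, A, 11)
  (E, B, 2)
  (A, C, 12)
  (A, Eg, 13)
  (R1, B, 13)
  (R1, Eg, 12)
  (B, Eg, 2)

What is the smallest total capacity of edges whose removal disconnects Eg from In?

Augment In→B→Eg: bottleneck 2, flow now 2.
Augment In→D→R1→Eg: bottleneck 7, flow now 9.
Augment In→R2→A→Eg: bottleneck 3, flow now 12.
Augment In→E→A→Eg: bottleneck 5, flow now 17.
No augmenting path remains; maximum flow = 17.
By max-flow min-cut, the minimum cut capacity equals the max flow.
In the residual graph, reachable from In: {In, C, B}.
Min-cut edges: In→D (7), In→R2 (3), In→E (5), B→Eg (2); capacity 7 + 3 + 5 + 2 = 17.

17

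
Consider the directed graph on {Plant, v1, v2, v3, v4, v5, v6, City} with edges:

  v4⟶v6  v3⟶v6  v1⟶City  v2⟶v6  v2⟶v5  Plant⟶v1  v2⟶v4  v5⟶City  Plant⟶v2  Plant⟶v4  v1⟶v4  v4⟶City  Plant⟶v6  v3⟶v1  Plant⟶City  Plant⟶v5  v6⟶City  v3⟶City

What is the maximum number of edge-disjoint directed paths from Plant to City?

5

Assign every edge capacity 1; by Menger, the answer equals the max flow.
Path Plant→City (+1); total 1.
Path Plant→v1→City (+1); total 2.
Path Plant→v4→City (+1); total 3.
Path Plant→v5→City (+1); total 4.
Path Plant→v6→City (+1); total 5.
No residual Plant→City path; max flow = 5.
Certifying cut of size 5: {Plant→City, Plant→v1, v4→City, v5→City, v6→City}.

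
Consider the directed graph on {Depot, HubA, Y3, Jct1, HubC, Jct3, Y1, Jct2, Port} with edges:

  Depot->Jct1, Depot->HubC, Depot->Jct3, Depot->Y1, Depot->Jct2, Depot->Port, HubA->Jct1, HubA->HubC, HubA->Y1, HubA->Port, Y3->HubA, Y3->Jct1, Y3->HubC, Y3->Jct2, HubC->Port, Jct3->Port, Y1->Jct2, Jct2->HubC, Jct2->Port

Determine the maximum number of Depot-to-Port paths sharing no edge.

4

Assign every edge capacity 1; by Menger, the answer equals the max flow.
Path Depot→Port (+1); total 1.
Path Depot→HubC→Port (+1); total 2.
Path Depot→Jct3→Port (+1); total 3.
Path Depot→Jct2→Port (+1); total 4.
No residual Depot→Port path; max flow = 4.
Certifying cut of size 4: {Depot→Jct3, Depot→Port, HubC→Port, Jct2→Port}.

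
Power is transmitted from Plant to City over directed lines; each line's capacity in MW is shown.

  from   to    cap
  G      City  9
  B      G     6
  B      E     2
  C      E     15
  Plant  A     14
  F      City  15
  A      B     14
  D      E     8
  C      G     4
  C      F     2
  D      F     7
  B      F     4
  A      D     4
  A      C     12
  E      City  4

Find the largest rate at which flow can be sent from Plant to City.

Augment Plant→A→B→E→City: bottleneck 2, flow now 2.
Augment Plant→A→B→F→City: bottleneck 4, flow now 6.
Augment Plant→A→B→G→City: bottleneck 6, flow now 12.
Augment Plant→A→C→E→City: bottleneck 2, flow now 14.
No augmenting path remains; maximum flow = 14.
In the residual graph, reachable from Plant: {Plant}.
Min-cut edges: Plant→A (14); capacity 14 = 14.
This cut is saturated, so no flow can exceed 14.

14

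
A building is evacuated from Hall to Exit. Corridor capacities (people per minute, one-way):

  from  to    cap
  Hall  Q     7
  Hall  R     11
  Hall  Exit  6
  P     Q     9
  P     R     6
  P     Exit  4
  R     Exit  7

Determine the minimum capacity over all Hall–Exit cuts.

13

Augment Hall→Exit: bottleneck 6, flow now 6.
Augment Hall→R→Exit: bottleneck 7, flow now 13.
No augmenting path remains; maximum flow = 13.
By max-flow min-cut, the minimum cut capacity equals the max flow.
In the residual graph, reachable from Hall: {Hall, Q, R}.
Min-cut edges: Hall→Exit (6), R→Exit (7); capacity 6 + 7 = 13.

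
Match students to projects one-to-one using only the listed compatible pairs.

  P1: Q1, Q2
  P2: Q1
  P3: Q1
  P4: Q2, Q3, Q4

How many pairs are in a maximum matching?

3

Unit-capacity flow: source→left, listed edges, right→sink; max matching = max flow.
Augmenting path P1→Q1 (+1); matched 1.
Augmenting path P4→Q2 (+1); matched 2.
Augmenting path P2→Q1→P1→Q2→P4→Q3 (+1); matched 3.
No augmenting path remains; maximum matching = 3.
König certificate: {P1, P4, Q1} is a vertex cover of size 3 (every listed pair touches it), so no matching can be larger.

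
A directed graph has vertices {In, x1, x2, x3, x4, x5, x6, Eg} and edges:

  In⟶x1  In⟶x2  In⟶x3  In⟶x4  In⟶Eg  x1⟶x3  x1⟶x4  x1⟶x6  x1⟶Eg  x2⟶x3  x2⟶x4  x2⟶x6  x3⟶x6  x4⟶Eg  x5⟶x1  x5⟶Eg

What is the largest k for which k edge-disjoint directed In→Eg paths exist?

3

Assign every edge capacity 1; by Menger, the answer equals the max flow.
Path In→Eg (+1); total 1.
Path In→x1→Eg (+1); total 2.
Path In→x4→Eg (+1); total 3.
No residual In→Eg path; max flow = 3.
Certifying cut of size 3: {In→Eg, In→x1, x4→Eg}.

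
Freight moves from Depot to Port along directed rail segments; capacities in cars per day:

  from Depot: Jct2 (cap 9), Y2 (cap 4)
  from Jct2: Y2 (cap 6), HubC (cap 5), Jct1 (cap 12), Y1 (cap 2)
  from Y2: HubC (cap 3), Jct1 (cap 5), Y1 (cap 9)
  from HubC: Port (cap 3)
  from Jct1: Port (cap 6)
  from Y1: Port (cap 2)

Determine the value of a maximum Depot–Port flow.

Augment Depot→Jct2→HubC→Port: bottleneck 3, flow now 3.
Augment Depot→Jct2→Jct1→Port: bottleneck 6, flow now 9.
Augment Depot→Y2→Y1→Port: bottleneck 2, flow now 11.
No augmenting path remains; maximum flow = 11.
In the residual graph, reachable from Depot: {Depot, Jct2, Y2, HubC, Jct1, Y1}.
Min-cut edges: HubC→Port (3), Jct1→Port (6), Y1→Port (2); capacity 3 + 6 + 2 = 11.
This cut is saturated, so no flow can exceed 11.

11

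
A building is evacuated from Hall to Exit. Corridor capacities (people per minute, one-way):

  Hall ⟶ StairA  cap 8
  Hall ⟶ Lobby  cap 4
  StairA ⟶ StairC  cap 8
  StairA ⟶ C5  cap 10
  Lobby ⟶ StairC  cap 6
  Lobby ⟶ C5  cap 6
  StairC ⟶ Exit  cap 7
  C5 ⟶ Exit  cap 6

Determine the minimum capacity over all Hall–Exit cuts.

12

Augment Hall→StairA→StairC→Exit: bottleneck 7, flow now 7.
Augment Hall→StairA→C5→Exit: bottleneck 1, flow now 8.
Augment Hall→Lobby→C5→Exit: bottleneck 4, flow now 12.
No augmenting path remains; maximum flow = 12.
By max-flow min-cut, the minimum cut capacity equals the max flow.
In the residual graph, reachable from Hall: {Hall}.
Min-cut edges: Hall→StairA (8), Hall→Lobby (4); capacity 8 + 4 = 12.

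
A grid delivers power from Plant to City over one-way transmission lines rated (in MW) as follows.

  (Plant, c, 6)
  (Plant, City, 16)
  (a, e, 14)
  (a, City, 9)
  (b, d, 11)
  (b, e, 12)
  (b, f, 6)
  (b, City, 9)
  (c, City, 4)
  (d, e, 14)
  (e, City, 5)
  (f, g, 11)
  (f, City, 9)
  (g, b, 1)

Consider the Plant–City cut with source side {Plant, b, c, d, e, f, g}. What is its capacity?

Edges leaving {Plant, b, c, d, e, f, g}: Plant→City (16), b→City (9), c→City (4), e→City (5), f→City (9).
Cut capacity = 16 + 9 + 4 + 5 + 9 = 43.

43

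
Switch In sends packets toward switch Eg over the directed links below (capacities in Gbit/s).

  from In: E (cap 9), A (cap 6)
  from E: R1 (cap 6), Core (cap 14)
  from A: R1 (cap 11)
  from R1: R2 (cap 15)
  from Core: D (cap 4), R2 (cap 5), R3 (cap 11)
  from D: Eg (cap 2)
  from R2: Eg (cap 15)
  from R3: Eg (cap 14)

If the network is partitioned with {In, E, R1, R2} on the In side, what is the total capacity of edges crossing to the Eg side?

35

Edges leaving {In, E, R1, R2}: In→A (6), E→Core (14), R2→Eg (15).
Cut capacity = 6 + 14 + 15 = 35.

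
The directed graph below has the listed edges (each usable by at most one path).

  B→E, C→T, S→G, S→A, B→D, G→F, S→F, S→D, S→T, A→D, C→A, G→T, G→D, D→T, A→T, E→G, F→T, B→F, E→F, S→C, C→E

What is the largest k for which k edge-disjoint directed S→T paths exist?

6

Assign every edge capacity 1; by Menger, the answer equals the max flow.
Path S→T (+1); total 1.
Path S→A→T (+1); total 2.
Path S→C→T (+1); total 3.
Path S→D→T (+1); total 4.
Path S→F→T (+1); total 5.
Path S→G→T (+1); total 6.
No residual S→T path; max flow = 6.
Certifying cut of size 6: {S→A, S→C, S→D, S→F, S→G, S→T}.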